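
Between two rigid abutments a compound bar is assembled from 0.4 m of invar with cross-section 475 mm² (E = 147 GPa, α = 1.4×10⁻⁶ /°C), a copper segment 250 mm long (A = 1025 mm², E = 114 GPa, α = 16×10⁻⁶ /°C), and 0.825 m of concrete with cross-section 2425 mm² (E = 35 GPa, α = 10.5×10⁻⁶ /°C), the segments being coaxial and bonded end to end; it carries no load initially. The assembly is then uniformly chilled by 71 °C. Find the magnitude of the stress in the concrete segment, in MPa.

σ ≈ 22 MPa (tensile)

Free thermal contraction of the whole bar: Σ αᵢΔT Lᵢ = 1.4×10⁻⁶×71×400 + 16×10⁻⁶×71×250 + 10.5×10⁻⁶×71×825 = 0.9388 mm.
Since the ends are fixed, an axial force P builds up, equal in every segment, with P · Σ Lᵢ/(AᵢEᵢ) = δ_free.
The series flexibility is Σ Lᵢ/(AᵢEᵢ) = 400/(475×147×10³) + 250/(1025×114×10³) + 825/(2425×35×10³) = 1.759×10⁻⁵ mm/N.
Hence P = δ_free / Σ(L/AE) = 0.9388/1.759×10⁻⁵ = 53.38 kN (tensile).
σ_{concrete} = P / A = 53380 / 2425 = 22.01 MPa.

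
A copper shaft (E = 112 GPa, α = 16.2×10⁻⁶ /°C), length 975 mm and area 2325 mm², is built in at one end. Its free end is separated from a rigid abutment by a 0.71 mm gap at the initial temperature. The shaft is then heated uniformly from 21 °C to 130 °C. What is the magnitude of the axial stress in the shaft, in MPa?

σ ≈ 116 MPa (compressive)

Unrestrained expansion: δ_free = αΔT L = 16.2×10⁻⁶ × 109 × 975 = 1.722 mm.
After closing the 0.71 mm clearance, 1.722 − 0.71 = 1.012 mm of expansion remains to be suppressed by the wall.
Compatibility: PL/(AE) = 1.012 mm, so σ = P/A = E × (1.012/975) = 116.2 MPa.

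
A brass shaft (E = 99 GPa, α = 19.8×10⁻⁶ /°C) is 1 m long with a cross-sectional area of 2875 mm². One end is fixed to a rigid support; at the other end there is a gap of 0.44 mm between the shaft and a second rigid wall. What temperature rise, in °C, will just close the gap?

ΔT ≈ 22.2 °C

Contact occurs when the free expansion equals the gap: αΔT L = 0.44 mm.
ΔT = 0.44 / (19.8×10⁻⁶ × 1000) = 22.22 °C.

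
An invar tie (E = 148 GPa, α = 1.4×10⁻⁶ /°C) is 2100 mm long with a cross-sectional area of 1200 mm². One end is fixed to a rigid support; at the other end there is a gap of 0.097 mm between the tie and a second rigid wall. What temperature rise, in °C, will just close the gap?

ΔT ≈ 33 °C

The gap closes when αΔT L = 0.097 mm, since the tie is still unstressed at that instant.
ΔT = 0.097 / (1.4×10⁻⁶ × 2100) = 32.99 °C.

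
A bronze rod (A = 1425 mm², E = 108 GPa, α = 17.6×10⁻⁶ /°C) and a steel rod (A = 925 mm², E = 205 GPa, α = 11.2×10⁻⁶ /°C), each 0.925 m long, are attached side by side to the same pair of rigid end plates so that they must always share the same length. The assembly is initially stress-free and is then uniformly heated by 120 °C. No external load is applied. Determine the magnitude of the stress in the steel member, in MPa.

σ ≈ 70.5 MPa (tensile)

The bronze has the larger α, so on heating it would change length more than the steel if both were free. The rigid plates force a common final length, so the bronze is put into compression and the steel into tension, with equal and opposite forces P (no external load).
Setting the final lengths equal and cancelling L: (α₁ − α₂)ΔT = P/(A₁E₁) + P/(A₂E₂).
|α₁ − α₂|·ΔT = 6.4×10⁻⁶ × 120 = 0.000768.
1/(A₁E₁) + 1/(A₂E₂) = 1/(1425×108×10³) + 1/(925×205×10³) = 1.177×10⁻⁸ N⁻¹.
P = 0.000768 / 1.177×10⁻⁸ = 65240 N = 65.24 kN.
σ_{steel} = P/A₂ = 65240/925 = 70.53 MPa, tensile.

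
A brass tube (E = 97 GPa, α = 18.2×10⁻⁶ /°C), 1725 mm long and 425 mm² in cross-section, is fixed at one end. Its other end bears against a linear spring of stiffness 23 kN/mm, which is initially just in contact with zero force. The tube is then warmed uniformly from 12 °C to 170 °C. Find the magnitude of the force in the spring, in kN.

P ≈ 58.1 kN

The unrestrained thermal change is αΔT L = 18.2×10⁻⁶ × 158 × 1725 = 4.96 mm.
Let P be the compressive force at the spring. The tube shortens elastically by PL/(AE) and the spring compresses by P/k; together these equal δ_free.
So P = δ_free / [L/(AE) + 1/k] = 4.96 / [ 1725/(425×97×10³) + 1/(23×10³) ].
P = 4.96 / 8.532×10⁻⁵ = 58140 N.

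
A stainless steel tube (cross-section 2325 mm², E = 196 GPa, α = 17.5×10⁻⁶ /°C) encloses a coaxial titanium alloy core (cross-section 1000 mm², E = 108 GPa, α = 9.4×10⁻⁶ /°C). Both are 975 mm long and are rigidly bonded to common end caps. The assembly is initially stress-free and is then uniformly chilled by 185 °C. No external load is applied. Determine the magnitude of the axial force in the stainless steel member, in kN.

P ≈ 131 kN (tensile in the stainless steel)

The stainless steel has the larger α, so on cooling it would change length more than the titanium alloy if both were free. The rigid plates force a common final length, so the stainless steel is put into tension and the titanium alloy into compression, with equal and opposite forces P (no external load).
Compatibility of the two members (thermal + elastic change equal): (α₁ − α₂)ΔT = P·[1/(A₁E₁) + 1/(A₂E₂)].
|α₁ − α₂|·ΔT = 8.1×10⁻⁶ × 185 = 0.001498.
1/(A₁E₁) + 1/(A₂E₂) = 1/(2325×196×10³) + 1/(1000×108×10³) = 1.145×10⁻⁸ N⁻¹.
So P = 0.001498 / 1.145×10⁻⁸ = 130.8 kN.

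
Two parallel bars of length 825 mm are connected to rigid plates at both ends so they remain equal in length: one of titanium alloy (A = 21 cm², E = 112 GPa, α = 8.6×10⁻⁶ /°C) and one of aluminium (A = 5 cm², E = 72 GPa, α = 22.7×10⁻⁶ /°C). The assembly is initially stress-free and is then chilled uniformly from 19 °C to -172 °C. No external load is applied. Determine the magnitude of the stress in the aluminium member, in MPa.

σ ≈ 168 MPa (tensile)

Both members must finish at the same length. With the larger α, the aluminium tends to over-contract; the plates restrain it, putting the aluminium in tension and the titanium alloy in compression. With no external load the two internal forces are equal and opposite, magnitude P.
Compatibility of the two members (thermal + elastic change equal): (α₁ − α₂)ΔT = P·[1/(A₁E₁) + 1/(A₂E₂)].
|α₁ − α₂|·ΔT = 14.1×10⁻⁶ × 191 = 0.002693.
1/(A₁E₁) + 1/(A₂E₂) = 1/(2100×112×10³) + 1/(500×72×10³) = 3.203×10⁻⁸ N⁻¹.
P = 0.002693 / 3.203×10⁻⁸ = 84080 N = 84.08 kN.
σ_{aluminium} = P/A₂ = 84080/500 = 168.2 MPa, tensile.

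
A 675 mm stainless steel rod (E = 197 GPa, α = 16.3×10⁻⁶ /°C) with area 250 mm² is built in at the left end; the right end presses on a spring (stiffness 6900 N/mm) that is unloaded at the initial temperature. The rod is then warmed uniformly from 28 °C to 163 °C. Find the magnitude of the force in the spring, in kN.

P ≈ 9.36 kN

The unrestrained thermal change is αΔT L = 16.3×10⁻⁶ × 135 × 675 = 1.485 mm.
With a force P in the spring, the elastic change of the rod is PL/(AE) and that of the spring is P/k; compatibility requires their sum to equal δ_free.
P [ L/(AE) + 1/k ] = δ_free → P [ 675/(250×197×10³) + 1/(6900) ] = 1.485.
P = 1.485 / 0.0001586 = 9363 N.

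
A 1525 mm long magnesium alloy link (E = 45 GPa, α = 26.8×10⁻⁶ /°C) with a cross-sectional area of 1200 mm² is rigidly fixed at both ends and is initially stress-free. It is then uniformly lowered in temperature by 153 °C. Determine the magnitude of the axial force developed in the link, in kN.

With zero net strain, σ = E·αΔT = 45 GPa × 26.8×10⁻⁶ × 153 = 184.5 MPa.
Then P = σA = 184.5 × 1200 mm² = 221.4 kN, tensile.

P ≈ 221 kN (tensile)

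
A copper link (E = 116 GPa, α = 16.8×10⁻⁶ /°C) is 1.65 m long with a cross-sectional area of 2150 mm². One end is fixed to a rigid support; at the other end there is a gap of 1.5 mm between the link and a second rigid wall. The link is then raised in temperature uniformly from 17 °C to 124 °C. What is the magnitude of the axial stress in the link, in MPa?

σ ≈ 103 MPa (compressive)

Unrestrained expansion: δ_free = αΔT L = 16.8×10⁻⁶ × 107 × 1650 = 2.966 mm.
After closing the 1.5 mm clearance, 2.966 − 1.5 = 1.466 mm of expansion remains to be suppressed by the wall.
That suppressed elongation corresponds to σ = E·Δ/L = 116×10³ × 1.466/1650 = 103.1 MPa.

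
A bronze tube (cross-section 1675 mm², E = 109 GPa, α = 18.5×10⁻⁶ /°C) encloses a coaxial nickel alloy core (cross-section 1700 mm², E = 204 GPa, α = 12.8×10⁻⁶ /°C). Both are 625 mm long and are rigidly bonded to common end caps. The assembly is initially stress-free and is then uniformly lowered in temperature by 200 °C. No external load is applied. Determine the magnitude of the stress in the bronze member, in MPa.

The bronze has the larger α, so on cooling it would change length more than the nickel alloy if both were free. The rigid plates force a common final length, so the bronze is put into tension and the nickel alloy into compression, with equal and opposite forces P (no external load).
Setting the final lengths equal and cancelling L: (α₁ − α₂)ΔT = P/(A₁E₁) + P/(A₂E₂).
|α₁ − α₂|·ΔT = 5.7×10⁻⁶ × 200 = 0.00114.
1/(A₁E₁) + 1/(A₂E₂) = 1/(1675×109×10³) + 1/(1700×204×10³) = 8.361×10⁻⁹ N⁻¹.
So P = 0.00114 / 8.361×10⁻⁹ = 136.4 kN.
σ_{bronze} = P/A₁ = 136400/1675 = 81.4 MPa, tensile.

σ ≈ 81.4 MPa (tensile)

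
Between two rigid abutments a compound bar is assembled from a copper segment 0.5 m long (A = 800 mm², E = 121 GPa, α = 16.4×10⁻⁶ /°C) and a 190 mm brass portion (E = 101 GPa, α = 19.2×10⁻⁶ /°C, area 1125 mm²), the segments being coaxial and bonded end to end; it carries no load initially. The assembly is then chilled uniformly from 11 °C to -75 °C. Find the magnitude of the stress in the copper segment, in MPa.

Free thermal contraction of the whole bar: Σ αᵢΔT Lᵢ = 16.4×10⁻⁶×86×500 + 19.2×10⁻⁶×86×190 = 1.019 mm.
Since the ends are fixed, an axial force P builds up, equal in every segment, with P · Σ Lᵢ/(AᵢEᵢ) = δ_free.
Σ Lᵢ/(AᵢEᵢ) = 500/(800×121×10³) + 190/(1125×101×10³) = 6.837×10⁻⁶ mm/N.
Hence P = δ_free / Σ(L/AE) = 1.019/6.837×10⁻⁶ = 149 kN (tensile).
σ_{copper} = P / A = 149000 / 800 = 186.3 MPa.

σ ≈ 186 MPa (tensile)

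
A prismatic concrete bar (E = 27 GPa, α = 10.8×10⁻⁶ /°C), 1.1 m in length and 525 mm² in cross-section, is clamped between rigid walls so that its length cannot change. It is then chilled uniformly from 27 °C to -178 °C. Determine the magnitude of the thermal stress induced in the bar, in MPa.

With length fixed, the mechanical strain must cancel the thermal strain αΔT = 10.8×10⁻⁶ × 205 = 2214×10⁻⁶.
Hence σ = E·αΔT = 27×10³ × 2214×10⁻⁶ = 59.78 MPa, tensile.

σ ≈ 59.8 MPa (tensile)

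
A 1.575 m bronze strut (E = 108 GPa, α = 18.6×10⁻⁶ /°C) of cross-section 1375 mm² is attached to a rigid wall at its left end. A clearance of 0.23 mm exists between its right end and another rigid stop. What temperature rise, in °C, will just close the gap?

The gap closes when αΔT L = 0.23 mm, since the strut is still unstressed at that instant.
ΔT = 0.23 / (18.6×10⁻⁶ × 1575) = 7.851 °C.

ΔT ≈ 7.85 °C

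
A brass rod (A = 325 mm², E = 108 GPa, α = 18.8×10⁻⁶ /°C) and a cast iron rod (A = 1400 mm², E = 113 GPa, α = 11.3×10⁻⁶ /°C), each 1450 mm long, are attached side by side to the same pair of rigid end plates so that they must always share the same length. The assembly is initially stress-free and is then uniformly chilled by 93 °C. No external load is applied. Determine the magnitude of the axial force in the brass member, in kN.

The brass has the larger α, so on cooling it would change length more than the cast iron if both were free. The rigid plates force a common final length, so the brass is put into tension and the cast iron into compression, with equal and opposite forces P (no external load).
Setting the final lengths equal and cancelling L: (α₁ − α₂)ΔT = P/(A₁E₁) + P/(A₂E₂).
|α₁ − α₂|·ΔT = 7.5×10⁻⁶ × 93 = 0.0006975.
1/(A₁E₁) + 1/(A₂E₂) = 1/(325×108×10³) + 1/(1400×113×10³) = 3.481×10⁻⁸ N⁻¹.
P = 0.0006975 / 3.481×10⁻⁸ = 20040 N = 20.04 kN.

P ≈ 20 kN (tensile in the brass)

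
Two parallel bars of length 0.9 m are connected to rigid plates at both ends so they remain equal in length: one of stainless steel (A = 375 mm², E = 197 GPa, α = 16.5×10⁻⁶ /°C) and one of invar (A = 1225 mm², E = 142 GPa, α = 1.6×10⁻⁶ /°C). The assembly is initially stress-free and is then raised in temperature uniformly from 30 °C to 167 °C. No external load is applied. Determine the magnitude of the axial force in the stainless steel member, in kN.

P ≈ 106 kN (compressive in the stainless steel)

Both members must finish at the same length. With the larger α, the stainless steel tends to over-expand; the plates restrain it, putting the stainless steel in compression and the invar in tension. With no external load the two internal forces are equal and opposite, magnitude P.
Equating the net (thermal + elastic) strains gives |α₁ − α₂|·ΔT = P·[1/(A₁E₁) + 1/(A₂E₂)].
|α₁ − α₂|·ΔT = 14.9×10⁻⁶ × 137 = 0.002041.
1/(A₁E₁) + 1/(A₂E₂) = 1/(375×197×10³) + 1/(1225×142×10³) = 1.929×10⁻⁸ N⁻¹.
P = 0.002041 / 1.929×10⁻⁸ = 105800 N = 105.8 kN.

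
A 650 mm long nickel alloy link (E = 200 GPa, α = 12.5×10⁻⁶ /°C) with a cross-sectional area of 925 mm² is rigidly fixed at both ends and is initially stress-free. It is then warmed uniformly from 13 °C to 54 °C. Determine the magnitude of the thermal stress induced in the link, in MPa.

Because both ends are immovable the net strain is zero, and the suppressed thermal strain is αΔT = 12.5×10⁻⁶ × 41 = 512.5×10⁻⁶.
The stress required to suppress this strain is σ = Eε = 200×10³ × 512.5×10⁻⁶ = 102.5 MPa, compressive since the link is trying to expand.

σ ≈ 102 MPa (compressive)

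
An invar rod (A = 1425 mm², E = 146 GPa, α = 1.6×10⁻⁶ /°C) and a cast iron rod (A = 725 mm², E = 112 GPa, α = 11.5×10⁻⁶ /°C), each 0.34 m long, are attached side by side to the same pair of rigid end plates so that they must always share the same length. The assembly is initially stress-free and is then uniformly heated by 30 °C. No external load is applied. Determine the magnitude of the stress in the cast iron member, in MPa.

The cast iron has the larger α, so on heating it would change length more than the invar if both were free. The rigid plates force a common final length, so the cast iron is put into compression and the invar into tension, with equal and opposite forces P (no external load).
Compatibility of the two members (thermal + elastic change equal): (α₁ − α₂)ΔT = P·[1/(A₁E₁) + 1/(A₂E₂)].
|α₁ − α₂|·ΔT = 9.9×10⁻⁶ × 30 = 0.000297.
1/(A₁E₁) + 1/(A₂E₂) = 1/(1425×146×10³) + 1/(725×112×10³) = 1.712×10⁻⁸ N⁻¹.
So P = 0.000297 / 1.712×10⁻⁸ = 17.35 kN.
σ_{cast iron} = P/A₂ = 17350/725 = 23.93 MPa, compressive.

σ ≈ 23.9 MPa (compressive)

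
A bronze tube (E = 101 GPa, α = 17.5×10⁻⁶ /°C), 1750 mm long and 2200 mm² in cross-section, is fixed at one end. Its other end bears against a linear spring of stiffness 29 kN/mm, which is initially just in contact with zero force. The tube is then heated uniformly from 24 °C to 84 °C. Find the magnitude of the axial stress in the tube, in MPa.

σ ≈ 19.7 MPa (compressive)

If the spring were absent the tube would lengthen by αΔT L = 17.5×10⁻⁶ × 60 × 1750 = 1.837 mm.
Let P be the compressive force at the spring. The tube shortens elastically by PL/(AE) and the spring compresses by P/k; together these equal δ_free.
P [ L/(AE) + 1/k ] = δ_free → P [ 1750/(2200×101×10³) + 1/(29×10³) ] = 1.837.
P = 1.837 / 4.236×10⁻⁵ = 43380 N.
σ = P/A = 43380/2200 = 19.72 MPa.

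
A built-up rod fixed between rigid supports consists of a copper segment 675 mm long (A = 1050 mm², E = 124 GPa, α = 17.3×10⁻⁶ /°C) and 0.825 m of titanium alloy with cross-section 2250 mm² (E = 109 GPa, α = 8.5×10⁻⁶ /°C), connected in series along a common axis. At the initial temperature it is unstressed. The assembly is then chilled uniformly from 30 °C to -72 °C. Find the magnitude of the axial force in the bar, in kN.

P ≈ 223 kN (tensile)

If the supports were absent, the total length change would be Σ αᵢΔT Lᵢ = 17.3×10⁻⁶×102×675 + 8.5×10⁻⁶×102×825 = 1.906 mm.
Since the ends are fixed, an axial force P builds up, equal in every segment, with P · Σ Lᵢ/(AᵢEᵢ) = δ_free.
Σ Lᵢ/(AᵢEᵢ) = 675/(1050×124×10³) + 825/(2250×109×10³) = 8.548×10⁻⁶ mm/N.
P = 1.906 / 8.548×10⁻⁶ = 223000 N = 223 kN, tensile.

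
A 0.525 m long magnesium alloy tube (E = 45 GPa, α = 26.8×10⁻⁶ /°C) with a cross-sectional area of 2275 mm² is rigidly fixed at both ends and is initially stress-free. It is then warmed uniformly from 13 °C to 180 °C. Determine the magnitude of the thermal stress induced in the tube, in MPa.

Because both ends are immovable the net strain is zero, and the suppressed thermal strain is αΔT = 26.8×10⁻⁶ × 167 = 4475.6×10⁻⁶.
The stress required to suppress this strain is σ = Eε = 45×10³ × 4475.6×10⁻⁶ = 201.4 MPa, compressive since the tube is trying to expand.

σ ≈ 201 MPa (compressive)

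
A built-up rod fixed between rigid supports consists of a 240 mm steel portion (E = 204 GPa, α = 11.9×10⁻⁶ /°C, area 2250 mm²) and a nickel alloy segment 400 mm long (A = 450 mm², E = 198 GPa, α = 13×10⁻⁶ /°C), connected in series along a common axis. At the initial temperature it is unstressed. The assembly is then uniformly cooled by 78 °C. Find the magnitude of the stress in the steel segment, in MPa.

σ ≈ 55.7 MPa (tensile)

Free thermal contraction of the whole bar: Σ αᵢΔT Lᵢ = 11.9×10⁻⁶×78×240 + 13×10⁻⁶×78×400 = 0.6284 mm.
The rigid supports impose zero overall length change; the single axial force P common to all segments must satisfy P Σ Lᵢ/(AᵢEᵢ) = δ_free.
Σ Lᵢ/(AᵢEᵢ) = 240/(2250×204×10³) + 400/(450×198×10³) = 5.012×10⁻⁶ mm/N.
Hence P = δ_free / Σ(L/AE) = 0.6284/5.012×10⁻⁶ = 125.4 kN (tensile).
σ_{steel} = P / A = 125400 / 2250 = 55.72 MPa.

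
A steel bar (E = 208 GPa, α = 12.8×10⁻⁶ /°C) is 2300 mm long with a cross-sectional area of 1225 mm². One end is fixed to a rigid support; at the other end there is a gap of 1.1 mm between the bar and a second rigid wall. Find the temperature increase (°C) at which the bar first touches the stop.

Contact occurs when the free expansion equals the gap: αΔT L = 1.1 mm.
ΔT = 1.1 / (12.8×10⁻⁶ × 2300) = 37.36 °C.

ΔT ≈ 37.4 °C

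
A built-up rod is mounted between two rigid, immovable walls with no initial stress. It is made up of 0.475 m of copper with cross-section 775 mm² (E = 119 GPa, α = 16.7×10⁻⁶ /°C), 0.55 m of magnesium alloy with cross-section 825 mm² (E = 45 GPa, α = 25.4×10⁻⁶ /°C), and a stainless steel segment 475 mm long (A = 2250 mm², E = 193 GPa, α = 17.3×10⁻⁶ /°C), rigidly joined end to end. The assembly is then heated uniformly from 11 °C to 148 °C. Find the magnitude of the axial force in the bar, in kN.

P ≈ 196 kN (compressive)

With the walls removed the bar would change length by δ_free = Σ αᵢΔT Lᵢ = 16.7×10⁻⁶×137×475 + 25.4×10⁻⁶×137×550 + 17.3×10⁻⁶×137×475 = 4.126 mm.
Since the ends are fixed, an axial force P builds up, equal in every segment, with P · Σ Lᵢ/(AᵢEᵢ) = δ_free.
Σ Lᵢ/(AᵢEᵢ) = 475/(775×119×10³) + 550/(825×45×10³) + 475/(2250×193×10³) = 2.106×10⁻⁵ mm/N.
Hence P = δ_free / Σ(L/AE) = 4.126/2.106×10⁻⁵ = 195.9 kN (compressive).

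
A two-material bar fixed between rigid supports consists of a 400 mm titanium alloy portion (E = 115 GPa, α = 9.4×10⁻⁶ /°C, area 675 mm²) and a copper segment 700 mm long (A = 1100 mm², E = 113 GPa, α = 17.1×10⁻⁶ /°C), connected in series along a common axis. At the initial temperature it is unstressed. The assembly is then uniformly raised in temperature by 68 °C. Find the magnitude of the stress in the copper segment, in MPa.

With the walls removed the bar would change length by δ_free = Σ αᵢΔT Lᵢ = 9.4×10⁻⁶×68×400 + 17.1×10⁻⁶×68×700 = 1.07 mm.
The rigid supports impose zero overall length change; the single axial force P common to all segments must satisfy P Σ Lᵢ/(AᵢEᵢ) = δ_free.
Σ Lᵢ/(AᵢEᵢ) = 400/(675×115×10³) + 700/(1100×113×10³) = 1.078×10⁻⁵ mm/N.
Hence P = δ_free / Σ(L/AE) = 1.07/1.078×10⁻⁵ = 99.18 kN (compressive).
σ_{copper} = P / A = 99180 / 1100 = 90.17 MPa.

σ ≈ 90.2 MPa (compressive)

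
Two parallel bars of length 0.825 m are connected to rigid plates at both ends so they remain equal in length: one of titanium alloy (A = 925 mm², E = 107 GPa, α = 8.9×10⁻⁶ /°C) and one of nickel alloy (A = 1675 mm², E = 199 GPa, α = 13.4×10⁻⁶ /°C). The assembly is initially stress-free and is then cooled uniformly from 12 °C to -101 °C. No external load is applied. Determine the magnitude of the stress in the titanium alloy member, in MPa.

σ ≈ 42 MPa (compressive)

Both members must finish at the same length. With the larger α, the nickel alloy tends to over-contract; the plates restrain it, putting the nickel alloy in tension and the titanium alloy in compression. With no external load the two internal forces are equal and opposite, magnitude P.
Equating the net (thermal + elastic) strains gives |α₁ − α₂|·ΔT = P·[1/(A₁E₁) + 1/(A₂E₂)].
|α₁ − α₂|·ΔT = 4.5×10⁻⁶ × 113 = 0.0005085.
1/(A₁E₁) + 1/(A₂E₂) = 1/(925×107×10³) + 1/(1675×199×10³) = 1.31×10⁻⁸ N⁻¹.
So P = 0.0005085 / 1.31×10⁻⁸ = 38.81 kN.
σ_{titanium alloy} = P/A₁ = 38810/925 = 41.95 MPa, compressive.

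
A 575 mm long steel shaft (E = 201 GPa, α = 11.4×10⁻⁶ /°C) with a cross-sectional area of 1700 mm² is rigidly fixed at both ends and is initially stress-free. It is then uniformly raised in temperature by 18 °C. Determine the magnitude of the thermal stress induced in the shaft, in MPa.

With length fixed, the mechanical strain must cancel the thermal strain αΔT = 11.4×10⁻⁶ × 18 = 205.2×10⁻⁶.
σ = EαΔT = 201×10³ × 11.4×10⁻⁶ × 18 = 41.25 MPa (compressive; the shaft is trying to expand).

σ ≈ 41.2 MPa (compressive)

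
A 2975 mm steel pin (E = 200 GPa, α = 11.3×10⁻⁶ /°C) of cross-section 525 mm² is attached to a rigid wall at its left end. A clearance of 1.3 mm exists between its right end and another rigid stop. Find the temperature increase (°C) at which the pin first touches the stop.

ΔT ≈ 38.7 °C

The gap closes when αΔT L = 1.3 mm, since the pin is still unstressed at that instant.
ΔT = 1.3 / (11.3×10⁻⁶ × 2975) = 38.67 °C.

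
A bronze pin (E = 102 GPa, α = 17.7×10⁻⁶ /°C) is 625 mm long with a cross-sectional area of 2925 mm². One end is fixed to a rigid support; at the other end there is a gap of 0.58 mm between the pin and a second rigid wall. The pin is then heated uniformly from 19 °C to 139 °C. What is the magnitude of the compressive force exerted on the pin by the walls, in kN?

P ≈ 357 kN

If the wall were absent the pin would grow by αΔT L = 17.7×10⁻⁶ × 120 × 625 = 1.327 mm.
The gap closes (δ_free > 0.58 mm) and the wall then resists a further 1.327 − 0.58 = 0.7475 mm of expansion.
So σ = E(δ_free − g)/L = 102×10³ × 0.7475/625 = 122 MPa.
Force on the wall = σA = 122 × 2925 mm² = 356.8 kN.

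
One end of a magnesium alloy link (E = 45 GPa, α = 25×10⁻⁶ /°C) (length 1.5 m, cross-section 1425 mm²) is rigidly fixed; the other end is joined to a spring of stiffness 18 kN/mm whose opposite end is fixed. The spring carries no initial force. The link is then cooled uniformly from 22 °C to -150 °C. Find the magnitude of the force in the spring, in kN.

The unrestrained thermal change is αΔT L = 25×10⁻⁶ × 172 × 1500 = 6.45 mm.
With a force P in the spring, the elastic change of the link is PL/(AE) and that of the spring is P/k; compatibility requires their sum to equal δ_free.
So P = δ_free / [L/(AE) + 1/k] = 6.45 / [ 1500/(1425×45×10³) + 1/(18×10³) ].
P = 6.45 / 7.895×10⁻⁵ = 81700 N.

P ≈ 81.7 kN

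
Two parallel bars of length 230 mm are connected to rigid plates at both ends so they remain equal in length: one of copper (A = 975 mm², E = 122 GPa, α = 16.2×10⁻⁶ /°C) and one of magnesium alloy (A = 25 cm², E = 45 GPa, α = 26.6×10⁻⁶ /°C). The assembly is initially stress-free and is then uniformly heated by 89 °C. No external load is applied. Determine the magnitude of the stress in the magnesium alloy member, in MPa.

σ ≈ 21.4 MPa (compressive)

Equilibrium of a rigid end plate with no external load gives equal and opposite internal forces ±P in the two members. Since α_{magnesium alloy} > α_{copper}, heating drives the magnesium alloy into compression and the copper into tension.
Equating the net (thermal + elastic) strains gives |α₁ − α₂|·ΔT = P·[1/(A₁E₁) + 1/(A₂E₂)].
|α₁ − α₂|·ΔT = 10.4×10⁻⁶ × 89 = 0.0009256.
1/(A₁E₁) + 1/(A₂E₂) = 1/(975×122×10³) + 1/(2500×45×10³) = 1.73×10⁻⁸ N⁻¹.
So P = 0.0009256 / 1.73×10⁻⁸ = 53.52 kN.
σ_{magnesium alloy} = P/A₂ = 53520/2500 = 21.41 MPa, compressive.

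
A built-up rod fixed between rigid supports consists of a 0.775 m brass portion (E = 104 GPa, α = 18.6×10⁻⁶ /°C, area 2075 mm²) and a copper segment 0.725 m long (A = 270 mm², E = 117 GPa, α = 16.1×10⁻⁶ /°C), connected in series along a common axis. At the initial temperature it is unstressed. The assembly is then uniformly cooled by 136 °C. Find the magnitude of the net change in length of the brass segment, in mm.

|ΔL| ≈ 1.48 mm

If the supports were absent, the total length change would be Σ αᵢΔT Lᵢ = 18.6×10⁻⁶×136×775 + 16.1×10⁻⁶×136×725 = 3.548 mm.
Since the ends are fixed, an axial force P builds up, equal in every segment, with P · Σ Lᵢ/(AᵢEᵢ) = δ_free.
The series flexibility is Σ Lᵢ/(AᵢEᵢ) = 775/(2075×104×10³) + 725/(270×117×10³) = 2.654×10⁻⁵ mm/N.
Hence P = δ_free / Σ(L/AE) = 3.548/2.654×10⁻⁵ = 133.7 kN (tensile).
For the brass segment, free thermal change = 18.6×10⁻⁶×136×775 = 1.96 mm and elastic change from P = 133700×775/(2075×104×10³) = 0.4801 mm; these oppose, so the net change is 1.48 mm (segment shortens).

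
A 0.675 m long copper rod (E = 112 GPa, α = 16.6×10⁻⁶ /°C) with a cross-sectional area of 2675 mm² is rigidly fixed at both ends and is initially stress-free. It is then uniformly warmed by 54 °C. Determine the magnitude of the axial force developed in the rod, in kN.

P ≈ 269 kN (compressive)

With zero net strain, σ = E·αΔT = 112 GPa × 16.6×10⁻⁶ × 54 = 100.4 MPa.
Then P = σA = 100.4 × 2675 mm² = 268.6 kN, compressive.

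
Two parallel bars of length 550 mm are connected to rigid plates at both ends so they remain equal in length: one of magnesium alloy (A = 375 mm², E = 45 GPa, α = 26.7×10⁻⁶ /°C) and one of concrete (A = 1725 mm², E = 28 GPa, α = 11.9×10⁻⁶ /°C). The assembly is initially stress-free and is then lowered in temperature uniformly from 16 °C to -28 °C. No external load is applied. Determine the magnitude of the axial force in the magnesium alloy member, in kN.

Both members must finish at the same length. With the larger α, the magnesium alloy tends to over-contract; the plates restrain it, putting the magnesium alloy in tension and the concrete in compression. With no external load the two internal forces are equal and opposite, magnitude P.
Equating the net (thermal + elastic) strains gives |α₁ − α₂|·ΔT = P·[1/(A₁E₁) + 1/(A₂E₂)].
|α₁ − α₂|·ΔT = 14.8×10⁻⁶ × 44 = 0.0006512.
1/(A₁E₁) + 1/(A₂E₂) = 1/(375×45×10³) + 1/(1725×28×10³) = 7.996×10⁻⁸ N⁻¹.
P = 0.0006512 / 7.996×10⁻⁸ = 8144 N = 8.144 kN.

P ≈ 8.14 kN (tensile in the magnesium alloy)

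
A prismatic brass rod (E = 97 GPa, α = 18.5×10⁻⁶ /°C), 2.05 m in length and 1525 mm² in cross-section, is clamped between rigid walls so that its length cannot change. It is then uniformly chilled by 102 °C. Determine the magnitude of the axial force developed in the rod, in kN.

The ends cannot move, so σ = EαΔT = 97×10³ × 18.5×10⁻⁶ × 102 = 183 MPa.
P = AEαΔT = 1525 × 97×10³ × 18.5×10⁻⁶ × 102 = 279.1 kN (tensile).

P ≈ 279 kN (tensile)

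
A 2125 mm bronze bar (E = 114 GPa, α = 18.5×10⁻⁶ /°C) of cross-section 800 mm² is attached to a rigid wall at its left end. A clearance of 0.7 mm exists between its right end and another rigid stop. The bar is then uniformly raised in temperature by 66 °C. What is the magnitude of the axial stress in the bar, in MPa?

σ ≈ 102 MPa (compressive)

Free thermal elongation = αΔT L = 18.5×10⁻⁶ × 66 × 2125 = 2.595 mm.
After closing the 0.7 mm clearance, 2.595 − 0.7 = 1.895 mm of expansion remains to be suppressed by the wall.
Compatibility: PL/(AE) = 1.895 mm, so σ = P/A = E × (1.895/2125) = 101.6 MPa.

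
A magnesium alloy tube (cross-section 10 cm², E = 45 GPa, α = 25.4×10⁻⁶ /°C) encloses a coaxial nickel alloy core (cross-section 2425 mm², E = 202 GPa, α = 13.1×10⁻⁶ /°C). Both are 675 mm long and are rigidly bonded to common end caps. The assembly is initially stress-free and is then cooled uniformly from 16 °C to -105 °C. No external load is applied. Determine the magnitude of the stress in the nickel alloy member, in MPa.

Equilibrium of a rigid end plate with no external load gives equal and opposite internal forces ±P in the two members. Since α_{magnesium alloy} > α_{nickel alloy}, cooling drives the magnesium alloy into tension and the nickel alloy into compression.
Equating the net (thermal + elastic) strains gives |α₁ − α₂|·ΔT = P·[1/(A₁E₁) + 1/(A₂E₂)].
|α₁ − α₂|·ΔT = 12.3×10⁻⁶ × 121 = 0.001488.
1/(A₁E₁) + 1/(A₂E₂) = 1/(1000×45×10³) + 1/(2425×202×10³) = 2.426×10⁻⁸ N⁻¹.
So P = 0.001488 / 2.426×10⁻⁸ = 61.34 kN.
σ_{nickel alloy} = P/A₂ = 61340/2425 = 25.29 MPa, compressive.

σ ≈ 25.3 MPa (compressive)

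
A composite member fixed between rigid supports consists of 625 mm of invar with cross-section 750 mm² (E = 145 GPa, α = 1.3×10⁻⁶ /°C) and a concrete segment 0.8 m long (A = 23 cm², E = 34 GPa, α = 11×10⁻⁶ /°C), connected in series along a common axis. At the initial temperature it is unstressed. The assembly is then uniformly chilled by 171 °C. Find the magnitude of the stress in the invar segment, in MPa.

σ ≈ 137 MPa (tensile)

Free thermal contraction of the whole bar: Σ αᵢΔT Lᵢ = 1.3×10⁻⁶×171×625 + 11×10⁻⁶×171×800 = 1.644 mm.
The rigid supports impose zero overall length change; the single axial force P common to all segments must satisfy P Σ Lᵢ/(AᵢEᵢ) = δ_free.
The series flexibility is Σ Lᵢ/(AᵢEᵢ) = 625/(750×145×10³) + 800/(2300×34×10³) = 1.598×10⁻⁵ mm/N.
So P = 1.644 / 1.598×10⁻⁵ = 102.9 kN, tensile.
σ_{invar} = P / A = 102900 / 750 = 137.2 MPa.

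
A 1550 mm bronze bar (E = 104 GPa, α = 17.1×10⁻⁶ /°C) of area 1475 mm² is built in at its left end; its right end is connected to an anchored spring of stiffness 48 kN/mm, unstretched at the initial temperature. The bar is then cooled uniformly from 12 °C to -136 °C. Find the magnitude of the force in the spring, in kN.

P ≈ 127 kN

If the spring were absent the bar would shorten by αΔT L = 17.1×10⁻⁶ × 148 × 1550 = 3.923 mm.
Let P be the tensile force in the spring. The bar extends elastically by PL/(AE) and the spring stretches by P/k; together these equal δ_free.
So P = δ_free / [L/(AE) + 1/k] = 3.923 / [ 1550/(1475×104×10³) + 1/(48×10³) ].
P = 3.923 / 3.094×10⁻⁵ = 126800 N.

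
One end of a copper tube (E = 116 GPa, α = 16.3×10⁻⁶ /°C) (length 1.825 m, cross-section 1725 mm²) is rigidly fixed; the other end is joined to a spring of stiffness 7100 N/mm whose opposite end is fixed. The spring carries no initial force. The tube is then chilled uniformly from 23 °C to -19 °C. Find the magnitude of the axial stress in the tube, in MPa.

The unrestrained thermal change is αΔT L = 16.3×10⁻⁶ × 42 × 1825 = 1.249 mm.
With a force P in the spring, the elastic change of the tube is PL/(AE) and that of the spring is P/k; compatibility requires their sum to equal δ_free.
So P = δ_free / [L/(AE) + 1/k] = 1.249 / [ 1825/(1725×116×10³) + 1/(7100) ].
P = 1.249 / 0.00015 = 8331 N.
σ = P/A = 8331/1725 = 4.83 MPa.

σ ≈ 4.83 MPa (tensile)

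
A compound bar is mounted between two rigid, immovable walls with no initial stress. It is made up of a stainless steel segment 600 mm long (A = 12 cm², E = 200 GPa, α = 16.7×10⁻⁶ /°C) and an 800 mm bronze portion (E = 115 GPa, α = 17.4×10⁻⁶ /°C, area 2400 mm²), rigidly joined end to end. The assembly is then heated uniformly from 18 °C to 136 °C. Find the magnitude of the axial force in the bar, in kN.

P ≈ 523 kN (compressive)

With the walls removed the bar would change length by δ_free = Σ αᵢΔT Lᵢ = 16.7×10⁻⁶×118×600 + 17.4×10⁻⁶×118×800 = 2.825 mm.
The walls prevent any net length change, so an axial force P (same in every segment) develops. Compatibility: P · Σ Lᵢ/(AᵢEᵢ) = δ_free.
The series flexibility is Σ Lᵢ/(AᵢEᵢ) = 600/(1200×200×10³) + 800/(2400×115×10³) = 5.399×10⁻⁶ mm/N.
Hence P = δ_free / Σ(L/AE) = 2.825/5.399×10⁻⁶ = 523.3 kN (compressive).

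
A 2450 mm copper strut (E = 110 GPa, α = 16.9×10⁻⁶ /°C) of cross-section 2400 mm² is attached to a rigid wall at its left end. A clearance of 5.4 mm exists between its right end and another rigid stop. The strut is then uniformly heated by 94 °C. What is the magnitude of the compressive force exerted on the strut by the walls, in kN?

If the wall were absent the strut would grow by αΔT L = 16.9×10⁻⁶ × 94 × 2450 = 3.892 mm.
Since δ_free = 3.89 mm is less than the 5.4 mm gap, the strut never touches the wall. No axial force develops.

P ≈ 0 kN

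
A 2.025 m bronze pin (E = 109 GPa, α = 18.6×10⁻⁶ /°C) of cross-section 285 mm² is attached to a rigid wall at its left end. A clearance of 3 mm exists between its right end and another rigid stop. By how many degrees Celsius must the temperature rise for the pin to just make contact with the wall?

ΔT ≈ 79.6 °C

Contact occurs when the free expansion equals the gap: αΔT L = 3 mm.
So ΔT = g/(αL) = 3/(18.6×10⁻⁶ × 2025) = 79.65 °C.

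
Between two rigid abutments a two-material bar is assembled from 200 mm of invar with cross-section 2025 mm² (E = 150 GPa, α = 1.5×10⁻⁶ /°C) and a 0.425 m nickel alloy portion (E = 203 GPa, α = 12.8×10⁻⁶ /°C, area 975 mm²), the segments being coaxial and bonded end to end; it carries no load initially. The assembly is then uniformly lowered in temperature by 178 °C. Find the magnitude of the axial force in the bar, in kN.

P ≈ 364 kN (tensile)

If the supports were absent, the total length change would be Σ αᵢΔT Lᵢ = 1.5×10⁻⁶×178×200 + 12.8×10⁻⁶×178×425 = 1.022 mm.
The rigid supports impose zero overall length change; the single axial force P common to all segments must satisfy P Σ Lᵢ/(AᵢEᵢ) = δ_free.
The series flexibility is Σ Lᵢ/(AᵢEᵢ) = 200/(2025×150×10³) + 425/(975×203×10³) = 2.806×10⁻⁶ mm/N.
Hence P = δ_free / Σ(L/AE) = 1.022/2.806×10⁻⁶ = 364.2 kN (tensile).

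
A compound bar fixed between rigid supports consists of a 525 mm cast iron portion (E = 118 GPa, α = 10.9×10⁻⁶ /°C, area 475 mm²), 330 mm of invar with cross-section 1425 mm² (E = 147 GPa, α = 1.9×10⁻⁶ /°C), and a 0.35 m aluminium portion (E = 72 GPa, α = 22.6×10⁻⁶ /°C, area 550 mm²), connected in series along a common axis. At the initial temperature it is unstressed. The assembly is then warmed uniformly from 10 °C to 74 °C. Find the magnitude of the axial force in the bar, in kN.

P ≈ 46.1 kN (compressive)

Free thermal expansion of the whole bar: Σ αᵢΔT Lᵢ = 10.9×10⁻⁶×64×525 + 1.9×10⁻⁶×64×330 + 22.6×10⁻⁶×64×350 = 0.9126 mm.
The walls prevent any net length change, so an axial force P (same in every segment) develops. Compatibility: P · Σ Lᵢ/(AᵢEᵢ) = δ_free.
Σ Lᵢ/(AᵢEᵢ) = 525/(475×118×10³) + 330/(1425×147×10³) + 350/(550×72×10³) = 1.978×10⁻⁵ mm/N.
So P = 0.9126 / 1.978×10⁻⁵ = 46.14 kN, compressive.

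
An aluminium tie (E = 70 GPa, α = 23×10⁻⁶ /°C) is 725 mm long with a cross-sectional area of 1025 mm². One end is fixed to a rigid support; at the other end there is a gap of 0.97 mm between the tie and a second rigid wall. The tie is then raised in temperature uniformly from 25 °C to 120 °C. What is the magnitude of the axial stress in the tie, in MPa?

Free thermal elongation = αΔT L = 23×10⁻⁶ × 95 × 725 = 1.584 mm.
The gap closes (δ_free > 0.97 mm) and the wall then resists a further 1.584 − 0.97 = 0.6141 mm of expansion.
So σ = E(δ_free − g)/L = 70×10³ × 0.6141/725 = 59.29 MPa.

σ ≈ 59.3 MPa (compressive)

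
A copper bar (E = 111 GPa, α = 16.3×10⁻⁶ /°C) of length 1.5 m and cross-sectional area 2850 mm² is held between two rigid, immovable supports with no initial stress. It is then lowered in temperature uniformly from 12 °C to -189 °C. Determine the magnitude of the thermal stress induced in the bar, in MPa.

σ ≈ 364 MPa (tensile)

Because both ends are immovable the net strain is zero, and the suppressed thermal strain is αΔT = 16.3×10⁻⁶ × 201 = 3276.3×10⁻⁶.
σ = EαΔT = 111×10³ × 16.3×10⁻⁶ × 201 = 363.7 MPa (tensile; the bar is trying to contract).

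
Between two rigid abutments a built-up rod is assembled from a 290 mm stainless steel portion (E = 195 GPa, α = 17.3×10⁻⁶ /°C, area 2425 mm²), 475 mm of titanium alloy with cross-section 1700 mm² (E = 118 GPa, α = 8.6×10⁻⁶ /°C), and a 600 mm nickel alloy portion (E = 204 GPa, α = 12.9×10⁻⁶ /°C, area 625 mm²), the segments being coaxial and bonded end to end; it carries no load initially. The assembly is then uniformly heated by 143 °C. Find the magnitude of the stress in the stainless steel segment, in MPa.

σ ≈ 129 MPa (compressive)

If the supports were absent, the total length change would be Σ αᵢΔT Lᵢ = 17.3×10⁻⁶×143×290 + 8.6×10⁻⁶×143×475 + 12.9×10⁻⁶×143×600 = 2.408 mm.
Since the ends are fixed, an axial force P builds up, equal in every segment, with P · Σ Lᵢ/(AᵢEᵢ) = δ_free.
Σ Lᵢ/(AᵢEᵢ) = 290/(2425×195×10³) + 475/(1700×118×10³) + 600/(625×204×10³) = 7.687×10⁻⁶ mm/N.
Hence P = δ_free / Σ(L/AE) = 2.408/7.687×10⁻⁶ = 313.3 kN (compressive).
σ_{stainless steel} = P / A = 313300 / 2425 = 129.2 MPa.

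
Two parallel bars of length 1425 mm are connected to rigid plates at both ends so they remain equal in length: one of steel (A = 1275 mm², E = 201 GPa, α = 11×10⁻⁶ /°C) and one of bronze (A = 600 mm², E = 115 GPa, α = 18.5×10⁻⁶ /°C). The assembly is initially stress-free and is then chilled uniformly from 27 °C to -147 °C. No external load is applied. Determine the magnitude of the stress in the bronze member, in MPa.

σ ≈ 118 MPa (tensile)

The bronze has the larger α, so on cooling it would change length more than the steel if both were free. The rigid plates force a common final length, so the bronze is put into tension and the steel into compression, with equal and opposite forces P (no external load).
Compatibility of the two members (thermal + elastic change equal): (α₁ − α₂)ΔT = P·[1/(A₁E₁) + 1/(A₂E₂)].
|α₁ − α₂|·ΔT = 7.5×10⁻⁶ × 174 = 0.001305.
1/(A₁E₁) + 1/(A₂E₂) = 1/(1275×201×10³) + 1/(600×115×10³) = 1.839×10⁻⁸ N⁻¹.
So P = 0.001305 / 1.839×10⁻⁸ = 70.94 kN.
σ_{bronze} = P/A₂ = 70940/600 = 118.2 MPa, tensile.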